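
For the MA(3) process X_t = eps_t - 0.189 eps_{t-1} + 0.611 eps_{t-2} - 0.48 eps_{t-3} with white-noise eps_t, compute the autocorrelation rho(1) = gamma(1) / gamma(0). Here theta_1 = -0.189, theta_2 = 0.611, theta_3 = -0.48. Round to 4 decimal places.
\rho(1) = -0.3646

For an MA(q) process with theta_0 = 1, the autocovariance is
  gamma(k) = sigma^2 * sum_{i=0..q-k} theta_i * theta_{i+k},
and rho(k) = gamma(k) / gamma(0). Sigma^2 cancels.
  numerator   = (1)*(-0.189) + (-0.189)*(0.611) + (0.611)*(-0.48) = -0.597759.
  denominator = (1)^2 + (-0.189)^2 + (0.611)^2 + (-0.48)^2 = 1.639442.
  rho(1) = -0.597759 / 1.639442 = -0.3646.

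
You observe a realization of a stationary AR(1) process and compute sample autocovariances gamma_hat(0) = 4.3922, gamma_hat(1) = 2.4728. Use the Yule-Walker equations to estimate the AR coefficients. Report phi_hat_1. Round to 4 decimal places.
\hat\phi_{1} = 0.5630

The Yule-Walker equations for an AR(p) process read, in matrix form,
  Gamma_p phi = r_p,   with   (Gamma_p)_{ij} = gamma(|i - j|),
                       (r_p)_i = gamma(i),   i,j = 1..p.
Substitute the sample gammas (Toeplitz matrix and right-hand side of size 1):
  Gamma_p = [[4.3922]]
  r_p     = [2.4728]
With p = 1 this is the single equation gamma(0) phi_1 = gamma(1):
  phi_hat_1 = gamma(1) / gamma(0) = 2.4728 / 4.3922 = 0.5630.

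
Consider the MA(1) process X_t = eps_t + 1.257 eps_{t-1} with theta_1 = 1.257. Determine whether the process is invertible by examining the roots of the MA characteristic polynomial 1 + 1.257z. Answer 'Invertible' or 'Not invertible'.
\text{Not invertible}

The MA(q) characteristic polynomial is P(z) = 1 + 1.257z.
Invertibility requires all roots to lie outside the unit circle, i.e. |z| > 1 for every root.
This is linear in z: 1 + (1.257) z = 0  =>  z = -1/(1.257) = -0.795545,  |z| = 0.795545.
Moduli of all roots: 0.7955.
All moduli strictly greater than 1? No.
Verdict: Not invertible.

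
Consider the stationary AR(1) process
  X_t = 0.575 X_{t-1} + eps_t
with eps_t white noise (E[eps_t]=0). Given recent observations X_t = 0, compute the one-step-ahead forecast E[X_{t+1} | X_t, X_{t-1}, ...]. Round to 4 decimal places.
E[X_{t+1} \mid \mathcal F_t] = 0.0000

For an AR(p) model X_t = c + sum_i phi_i X_{t-i} + eps_t, the
one-step-ahead conditional mean is
  E[X_{t+1} | X_t, ...] = c + sum_i phi_i X_{t+1-i}.
Substitute known values:
  E[X_{t+1} | ...] = (0.575) * (0)
                   = 0.0000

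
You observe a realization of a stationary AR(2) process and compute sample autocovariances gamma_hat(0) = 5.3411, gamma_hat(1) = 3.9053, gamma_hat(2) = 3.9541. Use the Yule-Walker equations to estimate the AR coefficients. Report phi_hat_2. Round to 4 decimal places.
\hat\phi_{2} = 0.4420

The Yule-Walker equations for an AR(p) process read, in matrix form,
  Gamma_p phi = r_p,   with   (Gamma_p)_{ij} = gamma(|i - j|),
                       (r_p)_i = gamma(i),   i,j = 1..p.
Substitute the sample gammas (Toeplitz matrix and right-hand side of size 2):
  Gamma_p = [[5.3411, 3.9053], [3.9053, 5.3411]]
  r_p     = [3.9053, 3.9541]
Written out:
  5.3411 phi_1 + 3.9053 phi_2 = 3.9053
  3.9053 phi_1 + 5.3411 phi_2 = 3.9541
Solve by Cramer's rule:
  det = gamma(0)^2 - gamma(1)^2 = (5.3411)^2 - (3.9053)^2 = 28.52734921 - 15.25136809 = 13.27598112
  phi_hat_1 = [gamma(1) gamma(0) - gamma(1) gamma(2)] / det = [(3.9053)(5.3411) - (3.9053)(3.9541)] / 13.27598112 = 5.4166511 / 13.27598112 = 0.408
  phi_hat_2 = [gamma(0) gamma(2) - gamma(1)^2] / det = [(5.3411)(3.9541) - (3.9053)^2] / 13.27598112 = 5.86787542 / 13.27598112 = 0.442
So phi_hat = [0.4080, 0.4420].
Therefore phi_hat_2 = 0.4420.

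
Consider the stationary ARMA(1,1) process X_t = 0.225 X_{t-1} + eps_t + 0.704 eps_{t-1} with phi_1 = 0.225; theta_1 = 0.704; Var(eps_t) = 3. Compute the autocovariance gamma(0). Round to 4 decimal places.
\gamma(0) = 5.7272

Multiply the model equation by X_{t-k} and take expectations. With theta_0 = psi_0 = 1 and psi_j the MA(infinity) weights, this gives
  gamma(k) - sum_i phi_i gamma(k-i) = c_k,
  c_k = sigma^2 * sum_{j=k..q} theta_j psi_{j-k}   (c_k = 0 for k > q),
using gamma(-m) = gamma(m).
psi-weights needed (psi_j = theta_j + sum_i phi_i psi_{j-i}):
  psi_1 = theta_1 + phi_1 = 0.704 + (0.225) = 0.929
Right-hand sides:
  c_0 = sigma^2 (1 + theta_1 psi_1) = 3 * (1 + (0.704)(0.929)) = 3 * 1.654016 = 4.962048
  c_1 = sigma^2 theta_1 = 3 * (0.704) = 2.112
  c_2 = 0
Equations for k = 0 and k = 1 (AR order 1):
  gamma(0) = phi_1 gamma(1) + c_0
  gamma(1) = phi_1 gamma(0) + c_1
Substituting the second into the first: gamma(0) (1 - phi_1^2) = c_0 + phi_1 c_1, so
  gamma(0) = (c_0 + phi_1 c_1) / (1 - phi_1^2) = (4.962048 + (0.225)(2.112)) / (1 - (0.225)^2) = 5.437248 / 0.949375 = 5.727187.
Therefore gamma(0) = 5.7272 (to 4 decimal places).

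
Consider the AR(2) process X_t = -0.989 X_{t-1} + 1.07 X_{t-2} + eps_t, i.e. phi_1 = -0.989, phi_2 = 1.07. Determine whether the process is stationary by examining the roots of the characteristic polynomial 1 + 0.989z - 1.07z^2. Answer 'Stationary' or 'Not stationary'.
\text{Not stationary}

The AR(p) characteristic polynomial is P(z) = 1 + 0.989z - 1.07z^2.
Stationarity requires all roots to lie outside the unit circle, i.e. |z| > 1 for every root.
Set 1 + (0.989) z + (-1.07) z^2 = 0, i.e. a z^2 + b z + c = 0 with a = -1.07, b = 0.989, c = 1.
Discriminant D = b^2 - 4ac = (0.989)^2 - 4*(-1.07)*1 = 0.978121 - (-4.28) = 5.258121.
D >= 0, so the roots are real: z = (-b +/- sqrt(D)) / (2a) = (-0.989 +/- 2.293059) / (-2.14).
  z_1 = (-0.989 + 2.293059) / (-2.14) = -0.6094,   |z_1| = 0.6094.
  z_2 = (-0.989 - 2.293059) / (-2.14) = 1.5337,   |z_2| = 1.5337.
Moduli of all roots: 0.6094, 1.5337.
All moduli strictly greater than 1? No.
Verdict: Not stationary.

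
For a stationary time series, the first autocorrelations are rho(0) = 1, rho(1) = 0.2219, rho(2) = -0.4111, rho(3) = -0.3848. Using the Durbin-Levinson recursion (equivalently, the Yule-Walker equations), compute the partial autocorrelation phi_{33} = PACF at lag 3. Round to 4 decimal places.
\phi_{33} = -0.1950

The PACF at lag k is phi_{kk}, the last component of the solution
to the Yule-Walker system G_k phi = r_k where
  (G_k)_{ij} = rho(|i - j|), (r_k)_i = rho(i), i,j = 1..k.
Equivalently, Durbin-Levinson gives phi_{kk} iteratively:
  phi_{11} = rho(1)
  phi_{kk} = [rho(k) - sum_{j=1..k-1} phi_{k-1,j} rho(k-j)]
            / [1 - sum_{j=1..k-1} phi_{k-1,j} rho(j)],
  phi_{k,j} = phi_{k-1,j} - phi_{kk} phi_{k-1,k-j},  j = 1..k-1.
Step k = 1:
  phi_11 = rho(1) = 0.2219.
Step k = 2:
  phi_22 = [rho(2) - phi_11 rho(1)] / [1 - phi_11 rho(1)] = [-0.4111 - (0.2219)(0.2219)] / [1 - (0.2219)(0.2219)]
         = -0.46033961 / 0.95076039 = -0.48418.
  Update: phi_21 = phi_11 - phi_22 phi_11 = 0.2219 - (-0.48418)(0.2219) = 0.32934.
Step k = 3:
  phi_33 = [rho(3) - phi_21 rho(2) - phi_22 rho(1)] / [1 - phi_21 rho(1) - phi_22 rho(2)]
    numerator   = -0.3848 - (0.32934)(-0.4111) - (-0.48418)(0.2219) = -0.14196883
    denominator = 1 - (0.32934)(0.2219) - (-0.48418)(-0.4111) = 0.72787294
  phi_33 = -0.14196883 / 0.72787294 = -0.195.
Therefore phi_{33} = -0.1950.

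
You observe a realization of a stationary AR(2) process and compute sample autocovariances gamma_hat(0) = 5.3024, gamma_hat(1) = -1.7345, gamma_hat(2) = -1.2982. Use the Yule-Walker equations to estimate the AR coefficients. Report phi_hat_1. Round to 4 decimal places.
\hat\phi_{1} = -0.4560

The Yule-Walker equations for an AR(p) process read, in matrix form,
  Gamma_p phi = r_p,   with   (Gamma_p)_{ij} = gamma(|i - j|),
                       (r_p)_i = gamma(i),   i,j = 1..p.
Substitute the sample gammas (Toeplitz matrix and right-hand side of size 2):
  Gamma_p = [[5.3024, -1.7345], [-1.7345, 5.3024]]
  r_p     = [-1.7345, -1.2982]
Written out:
  5.3024 phi_1 - 1.7345 phi_2 = -1.7345
  -1.7345 phi_1 + 5.3024 phi_2 = -1.2982
Solve by Cramer's rule:
  det = gamma(0)^2 - gamma(1)^2 = (5.3024)^2 - (-1.7345)^2 = 28.11544576 - 3.00849025 = 25.10695551
  phi_hat_1 = [gamma(1) gamma(0) - gamma(1) gamma(2)] / det = [(-1.7345)(5.3024) - (-1.7345)(-1.2982)] / 25.10695551 = -11.4487407 / 25.10695551 = -0.456
  phi_hat_2 = [gamma(0) gamma(2) - gamma(1)^2] / det = [(5.3024)(-1.2982) - (-1.7345)^2] / 25.10695551 = -9.89206593 / 25.10695551 = -0.394
So phi_hat = [-0.4560, -0.3940].
Therefore phi_hat_1 = -0.4560.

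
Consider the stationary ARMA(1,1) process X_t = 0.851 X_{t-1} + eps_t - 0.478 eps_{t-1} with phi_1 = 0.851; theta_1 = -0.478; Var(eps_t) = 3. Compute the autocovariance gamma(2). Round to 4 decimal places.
\gamma(2) = 2.0483

Multiply the model equation by X_{t-k} and take expectations. With theta_0 = psi_0 = 1 and psi_j the MA(infinity) weights, this gives
  gamma(k) - sum_i phi_i gamma(k-i) = c_k,
  c_k = sigma^2 * sum_{j=k..q} theta_j psi_{j-k}   (c_k = 0 for k > q),
using gamma(-m) = gamma(m).
psi-weights needed (psi_j = theta_j + sum_i phi_i psi_{j-i}):
  psi_1 = theta_1 + phi_1 = -0.478 + (0.851) = 0.373
Right-hand sides:
  c_0 = sigma^2 (1 + theta_1 psi_1) = 3 * (1 + (-0.478)(0.373)) = 3 * 0.821706 = 2.465118
  c_1 = sigma^2 theta_1 = 3 * (-0.478) = -1.434
  c_2 = 0
Equations for k = 0 and k = 1 (AR order 1):
  gamma(0) = phi_1 gamma(1) + c_0
  gamma(1) = phi_1 gamma(0) + c_1
Substituting the second into the first: gamma(0) (1 - phi_1^2) = c_0 + phi_1 c_1, so
  gamma(0) = (c_0 + phi_1 c_1) / (1 - phi_1^2) = (2.465118 + (0.851)(-1.434)) / (1 - (0.851)^2) = 1.244784 / 0.275799 = 4.513374.
  gamma(1) = phi_1 gamma(0) + c_1 = (0.851)(4.513374) + (-1.434) = 2.406881.
For k = 2 (> q): gamma(2) = phi_1 gamma(1) = (0.851)(2.406881) = 2.048256.
Therefore gamma(2) = 2.0483 (to 4 decimal places).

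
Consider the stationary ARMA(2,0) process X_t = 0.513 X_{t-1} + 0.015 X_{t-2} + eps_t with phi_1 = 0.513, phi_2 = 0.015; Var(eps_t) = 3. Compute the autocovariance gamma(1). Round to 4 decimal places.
\gamma(1) = 2.1445

Multiply the model equation by X_{t-k} and take expectations. With theta_0 = psi_0 = 1 and psi_j the MA(infinity) weights, this gives
  gamma(k) - sum_i phi_i gamma(k-i) = c_k,
  c_k = sigma^2 * sum_{j=k..q} theta_j psi_{j-k}   (c_k = 0 for k > q),
using gamma(-m) = gamma(m).
Pure AR (q = 0): c_0 = sigma^2 = 3, c_k = 0 for k >= 1.
Equations for k = 0, 1, 2 (AR order 2, c_2 = 0):
  (E0) gamma(0) = phi_1 gamma(1) + phi_2 gamma(2) + c_0
  (E1) gamma(1) = phi_1 gamma(0) + phi_2 gamma(1) + c_1
  (E2) gamma(2) = phi_1 gamma(1) + phi_2 gamma(0)
From (E1): gamma(1) = A gamma(0) + B with
  A = phi_1 / (1 - phi_2) = 0.513 / 0.985 = 0.520812,   B = c_1 / (1 - phi_2) = 0 / 0.985 = 0.
Insert (E2) into (E0): gamma(0) (1 - phi_2^2) = phi_1 (1 + phi_2) gamma(1) + c_0.
  phi_1 (1 + phi_2) = (0.513)(1.015) = 0.520695,   1 - phi_2^2 = 0.999775.
Replace gamma(1) by A gamma(0) + B and collect gamma(0):
  gamma(0) [0.999775 - (0.520695)(0.520812)] = c_0 = 3
  gamma(0) * 0.728591 = 3
  gamma(0) = 3 / 0.728591 = 4.117538.
  gamma(1) = A gamma(0) = (0.520812)(4.117538) = 2.144464.
Therefore gamma(1) = 2.1445 (to 4 decimal places).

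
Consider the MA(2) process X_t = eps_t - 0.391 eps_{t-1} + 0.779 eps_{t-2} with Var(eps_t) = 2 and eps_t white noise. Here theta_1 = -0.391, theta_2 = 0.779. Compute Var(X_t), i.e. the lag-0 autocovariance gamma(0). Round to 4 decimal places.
\gamma(0) = 3.5194

For an MA(q) process X_t = eps_t + sum_i theta_i eps_{t-i} with
Var(eps_t) = sigma^2, the variance is
  gamma(0) = sigma^2 * (1 + sum_i theta_i^2).
  sum_i theta_i^2 = (-0.391)^2 + (0.779)^2 = 0.152881 + 0.606841 = 0.759722.
  gamma(0) = 2 * (1 + 0.759722) = 2 * 1.759722 = 3.519444, which rounds to 3.5194.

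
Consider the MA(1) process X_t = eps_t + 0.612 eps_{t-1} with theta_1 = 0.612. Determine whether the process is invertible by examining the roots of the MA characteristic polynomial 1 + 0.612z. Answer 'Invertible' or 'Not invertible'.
\text{Invertible}

The MA(q) characteristic polynomial is P(z) = 1 + 0.612z.
Invertibility requires all roots to lie outside the unit circle, i.e. |z| > 1 for every root.
This is linear in z: 1 + (0.612) z = 0  =>  z = -1/(0.612) = -1.633987,  |z| = 1.633987.
Moduli of all roots: 1.6340.
All moduli strictly greater than 1? Yes.
Verdict: Invertible.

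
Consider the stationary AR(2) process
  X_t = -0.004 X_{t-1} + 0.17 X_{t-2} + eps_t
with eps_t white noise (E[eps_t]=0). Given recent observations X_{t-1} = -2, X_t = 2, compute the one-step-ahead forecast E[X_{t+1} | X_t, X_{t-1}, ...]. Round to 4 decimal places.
E[X_{t+1} \mid \mathcal F_t] = -0.3480

For an AR(p) model X_t = c + sum_i phi_i X_{t-i} + eps_t, the
one-step-ahead conditional mean is
  E[X_{t+1} | X_t, ...] = c + sum_i phi_i X_{t+1-i}.
Substitute known values:
  E[X_{t+1} | ...] = (-0.004) * (2) + (0.17) * (-2)
                   = -0.3480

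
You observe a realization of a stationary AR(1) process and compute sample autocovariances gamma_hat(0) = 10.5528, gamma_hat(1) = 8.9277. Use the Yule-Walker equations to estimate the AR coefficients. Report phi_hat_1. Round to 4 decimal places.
\hat\phi_{1} = 0.8460

The Yule-Walker equations for an AR(p) process read, in matrix form,
  Gamma_p phi = r_p,   with   (Gamma_p)_{ij} = gamma(|i - j|),
                       (r_p)_i = gamma(i),   i,j = 1..p.
Substitute the sample gammas (Toeplitz matrix and right-hand side of size 1):
  Gamma_p = [[10.5528]]
  r_p     = [8.9277]
With p = 1 this is the single equation gamma(0) phi_1 = gamma(1):
  phi_hat_1 = gamma(1) / gamma(0) = 8.9277 / 10.5528 = 0.8460.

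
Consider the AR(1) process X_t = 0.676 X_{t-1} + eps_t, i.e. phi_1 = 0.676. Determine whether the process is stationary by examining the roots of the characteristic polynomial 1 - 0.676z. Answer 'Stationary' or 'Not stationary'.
\text{Stationary}

The AR(p) characteristic polynomial is P(z) = 1 - 0.676z.
Stationarity requires all roots to lie outside the unit circle, i.e. |z| > 1 for every root.
This is linear in z: 1 + (-0.676) z = 0  =>  z = -1/(-0.676) = 1.47929,  |z| = 1.47929.
Moduli of all roots: 1.4793.
All moduli strictly greater than 1? Yes.
Verdict: Stationary.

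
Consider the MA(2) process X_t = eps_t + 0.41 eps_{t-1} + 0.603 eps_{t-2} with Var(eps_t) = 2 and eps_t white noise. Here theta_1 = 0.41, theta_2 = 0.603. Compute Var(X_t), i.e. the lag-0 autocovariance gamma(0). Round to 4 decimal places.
\gamma(0) = 3.0634

For an MA(q) process X_t = eps_t + sum_i theta_i eps_{t-i} with
Var(eps_t) = sigma^2, the variance is
  gamma(0) = sigma^2 * (1 + sum_i theta_i^2).
  sum_i theta_i^2 = (0.41)^2 + (0.603)^2 = 0.1681 + 0.363609 = 0.531709.
  gamma(0) = 2 * (1 + 0.531709) = 2 * 1.531709 = 3.063418, which rounds to 3.0634.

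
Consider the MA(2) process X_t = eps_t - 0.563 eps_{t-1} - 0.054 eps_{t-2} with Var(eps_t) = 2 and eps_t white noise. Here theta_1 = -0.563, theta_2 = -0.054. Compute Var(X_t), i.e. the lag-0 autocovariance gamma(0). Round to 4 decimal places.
\gamma(0) = 2.6398

For an MA(q) process X_t = eps_t + sum_i theta_i eps_{t-i} with
Var(eps_t) = sigma^2, the variance is
  gamma(0) = sigma^2 * (1 + sum_i theta_i^2).
  sum_i theta_i^2 = (-0.563)^2 + (-0.054)^2 = 0.316969 + 0.002916 = 0.319885.
  gamma(0) = 2 * (1 + 0.319885) = 2 * 1.319885 = 2.63977, which rounds to 2.6398.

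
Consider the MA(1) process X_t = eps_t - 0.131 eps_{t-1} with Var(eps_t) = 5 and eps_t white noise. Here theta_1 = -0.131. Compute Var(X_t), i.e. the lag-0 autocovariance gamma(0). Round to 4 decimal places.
\gamma(0) = 5.0858

For an MA(q) process X_t = eps_t + sum_i theta_i eps_{t-i} with
Var(eps_t) = sigma^2, the variance is
  gamma(0) = sigma^2 * (1 + sum_i theta_i^2).
  sum_i theta_i^2 = (-0.131)^2 = 0.017161.
  gamma(0) = 5 * (1 + 0.017161) = 5 * 1.017161 = 5.085805, which rounds to 5.0858.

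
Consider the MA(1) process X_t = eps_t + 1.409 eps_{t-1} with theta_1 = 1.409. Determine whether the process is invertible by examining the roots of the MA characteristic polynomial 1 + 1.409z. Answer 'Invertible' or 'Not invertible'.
\text{Not invertible}

The MA(q) characteristic polynomial is P(z) = 1 + 1.409z.
Invertibility requires all roots to lie outside the unit circle, i.e. |z| > 1 for every root.
This is linear in z: 1 + (1.409) z = 0  =>  z = -1/(1.409) = -0.709723,  |z| = 0.709723.
Moduli of all roots: 0.7097.
All moduli strictly greater than 1? No.
Verdict: Not invertible.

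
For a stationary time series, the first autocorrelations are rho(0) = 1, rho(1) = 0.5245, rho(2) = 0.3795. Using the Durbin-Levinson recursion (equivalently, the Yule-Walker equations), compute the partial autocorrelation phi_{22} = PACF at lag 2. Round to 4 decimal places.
\phi_{22} = 0.1440

The PACF at lag k is phi_{kk}, the last component of the solution
to the Yule-Walker system G_k phi = r_k where
  (G_k)_{ij} = rho(|i - j|), (r_k)_i = rho(i), i,j = 1..k.
Equivalently, Durbin-Levinson gives phi_{kk} iteratively:
  phi_{11} = rho(1)
  phi_{kk} = [rho(k) - sum_{j=1..k-1} phi_{k-1,j} rho(k-j)]
            / [1 - sum_{j=1..k-1} phi_{k-1,j} rho(j)],
  phi_{k,j} = phi_{k-1,j} - phi_{kk} phi_{k-1,k-j},  j = 1..k-1.
Step k = 1:
  phi_11 = rho(1) = 0.5245.
Step k = 2:
  phi_22 = [rho(2) - phi_11 rho(1)] / [1 - phi_11 rho(1)] = [0.3795 - (0.5245)(0.5245)] / [1 - (0.5245)(0.5245)]
         = 0.10439975 / 0.72489975 = 0.144.
Therefore phi_{22} = 0.1440.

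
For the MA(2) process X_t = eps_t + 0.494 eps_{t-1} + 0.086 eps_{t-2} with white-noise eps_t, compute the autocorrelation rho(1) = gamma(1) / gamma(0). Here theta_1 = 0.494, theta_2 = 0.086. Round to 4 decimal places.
\rho(1) = 0.4287

For an MA(q) process with theta_0 = 1, the autocovariance is
  gamma(k) = sigma^2 * sum_{i=0..q-k} theta_i * theta_{i+k},
and rho(k) = gamma(k) / gamma(0). Sigma^2 cancels.
  numerator   = (1)*(0.494) + (0.494)*(0.086) = 0.536484.
  denominator = (1)^2 + (0.494)^2 + (0.086)^2 = 1.251432.
  rho(1) = 0.536484 / 1.251432 = 0.4287.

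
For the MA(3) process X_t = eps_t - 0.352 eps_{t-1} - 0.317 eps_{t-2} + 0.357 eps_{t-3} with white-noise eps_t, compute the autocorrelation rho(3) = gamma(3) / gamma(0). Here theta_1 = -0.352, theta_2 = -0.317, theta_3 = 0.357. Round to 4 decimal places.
\rho(3) = 0.2641

For an MA(q) process with theta_0 = 1, the autocovariance is
  gamma(k) = sigma^2 * sum_{i=0..q-k} theta_i * theta_{i+k},
and rho(k) = gamma(k) / gamma(0). Sigma^2 cancels.
  numerator   = (1)*(0.357) = 0.357.
  denominator = (1)^2 + (-0.352)^2 + (-0.317)^2 + (0.357)^2 = 1.351842.
  rho(3) = 0.357 / 1.351842 = 0.2641.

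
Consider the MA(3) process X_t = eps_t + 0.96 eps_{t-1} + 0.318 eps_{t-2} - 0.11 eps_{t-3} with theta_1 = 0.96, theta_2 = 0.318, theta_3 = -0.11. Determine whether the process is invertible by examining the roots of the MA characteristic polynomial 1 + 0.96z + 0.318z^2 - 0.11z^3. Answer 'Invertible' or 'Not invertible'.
\text{Invertible}

The MA(q) characteristic polynomial is P(z) = 1 + 0.96z + 0.318z^2 - 0.11z^3.
Invertibility requires all roots to lie outside the unit circle, i.e. |z| > 1 for every root.
Degree 3: look for a simple real root z0 first, then factor out (1 - z/z0) and solve the remaining quadratic.
Testing z0 = 5: P(5) = 1 + (0.96)(5) + (0.318)(5)^2 + (-0.11)(5)^3
  = 1 + (4.8) + (7.95) + (-13.75) = 0.  So z_0 = 5 is a root, |z_0| = 5.
Divide out the factor (1 - 0.2 z) = (1 - z/z0) (since 1/z0 = 0.2):
  P(z) = (1 - 0.2 z)(1 + (1.16) z + (0.55) z^2)
  [check: z-coef 1.16 - (0.2) = 0.96; z^2-coef 0.55 - (0.2)(1.16) = 0.318; z^3-coef -(0.2)(0.55) = -0.11.]
Remaining roots from the quadratic factor 1 + (1.16) z + (0.55) z^2:
  Set 1 + (1.16) z + (0.55) z^2 = 0, i.e. a z^2 + b z + c = 0 with a = 0.55, b = 1.16, c = 1.
  Discriminant D = b^2 - 4ac = (1.16)^2 - 4*(0.55)*1 = 1.3456 - (2.2) = -0.8544.
  D < 0, so the roots are the complex-conjugate pair z = (-b +/- i sqrt(-D)) / (2a) = -1.0545 +/- 0.8403i.
  For a conjugate pair |z|^2 = z * conj(z) = (product of roots) = c/a = 1/(0.55) = 1.818182, so |z| = sqrt(1.818182) = 1.3484 for both roots.
Moduli of all roots: 5.0000, 1.3484, 1.3484.
All moduli strictly greater than 1? Yes.
Verdict: Invertible.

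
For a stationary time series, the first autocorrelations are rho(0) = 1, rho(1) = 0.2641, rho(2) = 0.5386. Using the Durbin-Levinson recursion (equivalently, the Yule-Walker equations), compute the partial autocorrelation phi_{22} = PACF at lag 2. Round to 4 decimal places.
\phi_{22} = 0.5040

The PACF at lag k is phi_{kk}, the last component of the solution
to the Yule-Walker system G_k phi = r_k where
  (G_k)_{ij} = rho(|i - j|), (r_k)_i = rho(i), i,j = 1..k.
Equivalently, Durbin-Levinson gives phi_{kk} iteratively:
  phi_{11} = rho(1)
  phi_{kk} = [rho(k) - sum_{j=1..k-1} phi_{k-1,j} rho(k-j)]
            / [1 - sum_{j=1..k-1} phi_{k-1,j} rho(j)],
  phi_{k,j} = phi_{k-1,j} - phi_{kk} phi_{k-1,k-j},  j = 1..k-1.
Step k = 1:
  phi_11 = rho(1) = 0.2641.
Step k = 2:
  phi_22 = [rho(2) - phi_11 rho(1)] / [1 - phi_11 rho(1)] = [0.5386 - (0.2641)(0.2641)] / [1 - (0.2641)(0.2641)]
         = 0.46885119 / 0.93025119 = 0.504.
Therefore phi_{22} = 0.5040.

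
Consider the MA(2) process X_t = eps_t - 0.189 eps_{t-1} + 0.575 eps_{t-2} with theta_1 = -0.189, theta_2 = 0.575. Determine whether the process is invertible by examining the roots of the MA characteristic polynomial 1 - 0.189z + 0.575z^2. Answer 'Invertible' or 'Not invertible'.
\text{Invertible}

The MA(q) characteristic polynomial is P(z) = 1 - 0.189z + 0.575z^2.
Invertibility requires all roots to lie outside the unit circle, i.e. |z| > 1 for every root.
Set 1 + (-0.189) z + (0.575) z^2 = 0, i.e. a z^2 + b z + c = 0 with a = 0.575, b = -0.189, c = 1.
Discriminant D = b^2 - 4ac = (-0.189)^2 - 4*(0.575)*1 = 0.035721 - (2.3) = -2.264279.
D < 0, so the roots are the complex-conjugate pair z = (-b +/- i sqrt(-D)) / (2a) = 0.1643 +/- 1.3085i.
For a conjugate pair |z|^2 = z * conj(z) = (product of roots) = c/a = 1/(0.575) = 1.73913, so |z| = sqrt(1.73913) = 1.3188 for both roots.
Moduli of all roots: 1.3188, 1.3188.
All moduli strictly greater than 1? Yes.
Verdict: Invertible.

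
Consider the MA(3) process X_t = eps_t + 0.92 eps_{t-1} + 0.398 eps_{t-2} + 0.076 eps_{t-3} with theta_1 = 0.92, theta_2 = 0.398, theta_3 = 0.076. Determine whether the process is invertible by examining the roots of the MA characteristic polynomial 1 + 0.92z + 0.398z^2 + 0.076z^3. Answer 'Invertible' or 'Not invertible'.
\text{Invertible}

The MA(q) characteristic polynomial is P(z) = 1 + 0.92z + 0.398z^2 + 0.076z^3.
Invertibility requires all roots to lie outside the unit circle, i.e. |z| > 1 for every root.
Degree 3: look for a simple real root z0 first, then factor out (1 - z/z0) and solve the remaining quadratic.
Testing z0 = -2.5: P(-2.5) = 1 + (0.92)(-2.5) + (0.398)(-2.5)^2 + (0.076)(-2.5)^3
  = 1 + (-2.3) + (2.4875) + (-1.1875) = 0.  So z_0 = -2.5 is a root, |z_0| = 2.5.
Divide out the factor (1 + 0.4 z) = (1 - z/z0) (since 1/z0 = -0.4):
  P(z) = (1 + 0.4 z)(1 + (0.52) z + (0.19) z^2)
  [check: z-coef 0.52 - (-0.4) = 0.92; z^2-coef 0.19 - (-0.4)(0.52) = 0.398; z^3-coef -(-0.4)(0.19) = 0.076.]
Remaining roots from the quadratic factor 1 + (0.52) z + (0.19) z^2:
  Set 1 + (0.52) z + (0.19) z^2 = 0, i.e. a z^2 + b z + c = 0 with a = 0.19, b = 0.52, c = 1.
  Discriminant D = b^2 - 4ac = (0.52)^2 - 4*(0.19)*1 = 0.2704 - (0.76) = -0.4896.
  D < 0, so the roots are the complex-conjugate pair z = (-b +/- i sqrt(-D)) / (2a) = -1.3684 +/- 1.8414i.
  For a conjugate pair |z|^2 = z * conj(z) = (product of roots) = c/a = 1/(0.19) = 5.263158, so |z| = sqrt(5.263158) = 2.2942 for both roots.
Moduli of all roots: 2.5000, 2.2942, 2.2942.
All moduli strictly greater than 1? Yes.
Verdict: Invertible.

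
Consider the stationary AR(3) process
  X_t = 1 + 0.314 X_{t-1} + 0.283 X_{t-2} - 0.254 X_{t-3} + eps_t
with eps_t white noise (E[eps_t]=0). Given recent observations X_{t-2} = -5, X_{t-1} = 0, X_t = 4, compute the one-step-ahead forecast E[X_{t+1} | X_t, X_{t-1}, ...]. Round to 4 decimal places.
E[X_{t+1} \mid \mathcal F_t] = 3.5260

For an AR(p) model X_t = c + sum_i phi_i X_{t-i} + eps_t, the
one-step-ahead conditional mean is
  E[X_{t+1} | X_t, ...] = c + sum_i phi_i X_{t+1-i}.
Substitute known values:
  E[X_{t+1} | ...] = 1 + (0.314) * (4) + (0.283) * (0) + (-0.254) * (-5)
                   = 3.5260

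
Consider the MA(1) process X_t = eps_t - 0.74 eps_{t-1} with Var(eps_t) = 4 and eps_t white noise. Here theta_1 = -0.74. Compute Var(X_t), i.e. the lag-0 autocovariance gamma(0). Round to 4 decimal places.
\gamma(0) = 6.1904

For an MA(q) process X_t = eps_t + sum_i theta_i eps_{t-i} with
Var(eps_t) = sigma^2, the variance is
  gamma(0) = sigma^2 * (1 + sum_i theta_i^2).
  sum_i theta_i^2 = (-0.74)^2 = 0.5476.
  gamma(0) = 4 * (1 + 0.5476) = 4 * 1.5476 = 6.1904.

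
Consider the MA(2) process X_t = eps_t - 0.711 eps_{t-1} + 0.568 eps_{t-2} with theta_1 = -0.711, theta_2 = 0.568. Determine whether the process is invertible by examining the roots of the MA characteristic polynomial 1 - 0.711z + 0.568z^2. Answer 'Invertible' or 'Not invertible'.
\text{Invertible}

The MA(q) characteristic polynomial is P(z) = 1 - 0.711z + 0.568z^2.
Invertibility requires all roots to lie outside the unit circle, i.e. |z| > 1 for every root.
Set 1 + (-0.711) z + (0.568) z^2 = 0, i.e. a z^2 + b z + c = 0 with a = 0.568, b = -0.711, c = 1.
Discriminant D = b^2 - 4ac = (-0.711)^2 - 4*(0.568)*1 = 0.505521 - (2.272) = -1.766479.
D < 0, so the roots are the complex-conjugate pair z = (-b +/- i sqrt(-D)) / (2a) = 0.6259 +/- 1.17i.
For a conjugate pair |z|^2 = z * conj(z) = (product of roots) = c/a = 1/(0.568) = 1.760563, so |z| = sqrt(1.760563) = 1.3269 for both roots.
Moduli of all roots: 1.3269, 1.3269.
All moduli strictly greater than 1? Yes.
Verdict: Invertible.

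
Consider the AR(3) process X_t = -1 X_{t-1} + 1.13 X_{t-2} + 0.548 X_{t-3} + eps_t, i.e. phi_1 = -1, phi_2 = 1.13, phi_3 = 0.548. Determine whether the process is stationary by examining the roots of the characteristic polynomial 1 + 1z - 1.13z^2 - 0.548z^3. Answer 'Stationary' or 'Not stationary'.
\text{Not stationary}

The AR(p) characteristic polynomial is P(z) = 1 + 1z - 1.13z^2 - 0.548z^3.
Stationarity requires all roots to lie outside the unit circle, i.e. |z| > 1 for every root.
Degree 3: look for a simple real root z0 first, then factor out (1 - z/z0) and solve the remaining quadratic.
Testing z0 = -2.5: P(-2.5) = 1 + (1)(-2.5) + (-1.13)(-2.5)^2 + (-0.548)(-2.5)^3
  = 1 + (-2.5) + (-7.0625) + (8.5625) = 0.  So z_0 = -2.5 is a root, |z_0| = 2.5.
Divide out the factor (1 + 0.4 z) = (1 - z/z0) (since 1/z0 = -0.4):
  P(z) = (1 + 0.4 z)(1 + (0.6) z + (-1.37) z^2)
  [check: z-coef 0.6 - (-0.4) = 1; z^2-coef -1.37 - (-0.4)(0.6) = -1.13; z^3-coef -(-0.4)(-1.37) = -0.548.]
Remaining roots from the quadratic factor 1 + (0.6) z + (-1.37) z^2:
  Set 1 + (0.6) z + (-1.37) z^2 = 0, i.e. a z^2 + b z + c = 0 with a = -1.37, b = 0.6, c = 1.
  Discriminant D = b^2 - 4ac = (0.6)^2 - 4*(-1.37)*1 = 0.36 - (-5.48) = 5.84.
  D >= 0, so the roots are real: z = (-b +/- sqrt(D)) / (2a) = (-0.6 +/- 2.416609) / (-2.74).
    z_1 = (-0.6 + 2.416609) / (-2.74) = -0.663,   |z_1| = 0.663.
    z_2 = (-0.6 - 2.416609) / (-2.74) = 1.101,   |z_2| = 1.101.
Moduli of all roots: 2.5000, 0.6630, 1.1010.
All moduli strictly greater than 1? No.
Verdict: Not stationary.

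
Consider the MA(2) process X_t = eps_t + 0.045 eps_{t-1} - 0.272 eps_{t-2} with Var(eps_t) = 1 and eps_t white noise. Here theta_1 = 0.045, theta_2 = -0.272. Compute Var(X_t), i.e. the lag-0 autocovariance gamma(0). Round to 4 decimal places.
\gamma(0) = 1.0760

For an MA(q) process X_t = eps_t + sum_i theta_i eps_{t-i} with
Var(eps_t) = sigma^2, the variance is
  gamma(0) = sigma^2 * (1 + sum_i theta_i^2).
  sum_i theta_i^2 = (0.045)^2 + (-0.272)^2 = 0.002025 + 0.073984 = 0.076009.
  gamma(0) = 1 * (1 + 0.076009) = 1 * 1.076009 = 1.076009, which rounds to 1.0760.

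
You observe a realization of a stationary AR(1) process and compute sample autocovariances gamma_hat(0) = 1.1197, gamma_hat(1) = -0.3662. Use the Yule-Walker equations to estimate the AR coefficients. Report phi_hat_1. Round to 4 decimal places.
\hat\phi_{1} = -0.3271

The Yule-Walker equations for an AR(p) process read, in matrix form,
  Gamma_p phi = r_p,   with   (Gamma_p)_{ij} = gamma(|i - j|),
                       (r_p)_i = gamma(i),   i,j = 1..p.
Substitute the sample gammas (Toeplitz matrix and right-hand side of size 1):
  Gamma_p = [[1.1197]]
  r_p     = [-0.3662]
With p = 1 this is the single equation gamma(0) phi_1 = gamma(1):
  phi_hat_1 = gamma(1) / gamma(0) = -0.3662 / 1.1197 = -0.3271.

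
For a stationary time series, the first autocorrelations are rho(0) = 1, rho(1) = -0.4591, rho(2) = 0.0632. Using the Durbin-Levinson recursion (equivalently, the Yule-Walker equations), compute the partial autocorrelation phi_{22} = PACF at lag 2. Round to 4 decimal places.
\phi_{22} = -0.1870

The PACF at lag k is phi_{kk}, the last component of the solution
to the Yule-Walker system G_k phi = r_k where
  (G_k)_{ij} = rho(|i - j|), (r_k)_i = rho(i), i,j = 1..k.
Equivalently, Durbin-Levinson gives phi_{kk} iteratively:
  phi_{11} = rho(1)
  phi_{kk} = [rho(k) - sum_{j=1..k-1} phi_{k-1,j} rho(k-j)]
            / [1 - sum_{j=1..k-1} phi_{k-1,j} rho(j)],
  phi_{k,j} = phi_{k-1,j} - phi_{kk} phi_{k-1,k-j},  j = 1..k-1.
Step k = 1:
  phi_11 = rho(1) = -0.4591.
Step k = 2:
  phi_22 = [rho(2) - phi_11 rho(1)] / [1 - phi_11 rho(1)] = [0.0632 - (-0.4591)(-0.4591)] / [1 - (-0.4591)(-0.4591)]
         = -0.14757281 / 0.78922719 = -0.187.
Therefore phi_{22} = -0.1870.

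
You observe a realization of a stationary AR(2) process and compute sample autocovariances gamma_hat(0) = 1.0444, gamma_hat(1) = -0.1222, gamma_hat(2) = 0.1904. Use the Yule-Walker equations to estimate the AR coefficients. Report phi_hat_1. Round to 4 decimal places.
\hat\phi_{1} = -0.0970

The Yule-Walker equations for an AR(p) process read, in matrix form,
  Gamma_p phi = r_p,   with   (Gamma_p)_{ij} = gamma(|i - j|),
                       (r_p)_i = gamma(i),   i,j = 1..p.
Substitute the sample gammas (Toeplitz matrix and right-hand side of size 2):
  Gamma_p = [[1.0444, -0.1222], [-0.1222, 1.0444]]
  r_p     = [-0.1222, 0.1904]
Written out:
  1.0444 phi_1 - 0.1222 phi_2 = -0.1222
  -0.1222 phi_1 + 1.0444 phi_2 = 0.1904
Solve by Cramer's rule:
  det = gamma(0)^2 - gamma(1)^2 = (1.0444)^2 - (-0.1222)^2 = 1.09077136 - 0.01493284 = 1.07583852
  phi_hat_1 = [gamma(1) gamma(0) - gamma(1) gamma(2)] / det = [(-0.1222)(1.0444) - (-0.1222)(0.1904)] / 1.07583852 = -0.1043588 / 1.07583852 = -0.097
  phi_hat_2 = [gamma(0) gamma(2) - gamma(1)^2] / det = [(1.0444)(0.1904) - (-0.1222)^2] / 1.07583852 = 0.18392092 / 1.07583852 = 0.171
So phi_hat = [-0.0970, 0.1710].
Therefore phi_hat_1 = -0.0970.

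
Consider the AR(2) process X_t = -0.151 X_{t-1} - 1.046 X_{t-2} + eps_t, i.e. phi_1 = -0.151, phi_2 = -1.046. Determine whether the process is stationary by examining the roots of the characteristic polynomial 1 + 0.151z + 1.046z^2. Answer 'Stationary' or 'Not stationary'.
\text{Not stationary}

The AR(p) characteristic polynomial is P(z) = 1 + 0.151z + 1.046z^2.
Stationarity requires all roots to lie outside the unit circle, i.e. |z| > 1 for every root.
Set 1 + (0.151) z + (1.046) z^2 = 0, i.e. a z^2 + b z + c = 0 with a = 1.046, b = 0.151, c = 1.
Discriminant D = b^2 - 4ac = (0.151)^2 - 4*(1.046)*1 = 0.022801 - (4.184) = -4.161199.
D < 0, so the roots are the complex-conjugate pair z = (-b +/- i sqrt(-D)) / (2a) = -0.0722 +/- 0.9751i.
For a conjugate pair |z|^2 = z * conj(z) = (product of roots) = c/a = 1/(1.046) = 0.956023, so |z| = sqrt(0.956023) = 0.9778 for both roots.
Moduli of all roots: 0.9778, 0.9778.
All moduli strictly greater than 1? No.
Verdict: Not stationary.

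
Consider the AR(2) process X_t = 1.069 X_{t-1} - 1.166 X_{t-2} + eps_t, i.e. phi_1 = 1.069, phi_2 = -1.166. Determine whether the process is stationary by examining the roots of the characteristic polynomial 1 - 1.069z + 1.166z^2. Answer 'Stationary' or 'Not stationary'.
\text{Not stationary}

The AR(p) characteristic polynomial is P(z) = 1 - 1.069z + 1.166z^2.
Stationarity requires all roots to lie outside the unit circle, i.e. |z| > 1 for every root.
Set 1 + (-1.069) z + (1.166) z^2 = 0, i.e. a z^2 + b z + c = 0 with a = 1.166, b = -1.069, c = 1.
Discriminant D = b^2 - 4ac = (-1.069)^2 - 4*(1.166)*1 = 1.142761 - (4.664) = -3.521239.
D < 0, so the roots are the complex-conjugate pair z = (-b +/- i sqrt(-D)) / (2a) = 0.4584 +/- 0.8047i.
For a conjugate pair |z|^2 = z * conj(z) = (product of roots) = c/a = 1/(1.166) = 0.857633, so |z| = sqrt(0.857633) = 0.9261 for both roots.
Moduli of all roots: 0.9261, 0.9261.
All moduli strictly greater than 1? No.
Verdict: Not stationary.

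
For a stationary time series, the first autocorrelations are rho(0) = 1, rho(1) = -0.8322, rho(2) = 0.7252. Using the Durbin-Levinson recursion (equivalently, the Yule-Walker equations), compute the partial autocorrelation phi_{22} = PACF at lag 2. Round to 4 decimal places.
\phi_{22} = 0.1062

The PACF at lag k is phi_{kk}, the last component of the solution
to the Yule-Walker system G_k phi = r_k where
  (G_k)_{ij} = rho(|i - j|), (r_k)_i = rho(i), i,j = 1..k.
Equivalently, Durbin-Levinson gives phi_{kk} iteratively:
  phi_{11} = rho(1)
  phi_{kk} = [rho(k) - sum_{j=1..k-1} phi_{k-1,j} rho(k-j)]
            / [1 - sum_{j=1..k-1} phi_{k-1,j} rho(j)],
  phi_{k,j} = phi_{k-1,j} - phi_{kk} phi_{k-1,k-j},  j = 1..k-1.
Step k = 1:
  phi_11 = rho(1) = -0.8322.
Step k = 2:
  phi_22 = [rho(2) - phi_11 rho(1)] / [1 - phi_11 rho(1)] = [0.7252 - (-0.8322)(-0.8322)] / [1 - (-0.8322)(-0.8322)]
         = 0.03264316 / 0.30744316 = 0.1062.
Therefore phi_{22} = 0.1062.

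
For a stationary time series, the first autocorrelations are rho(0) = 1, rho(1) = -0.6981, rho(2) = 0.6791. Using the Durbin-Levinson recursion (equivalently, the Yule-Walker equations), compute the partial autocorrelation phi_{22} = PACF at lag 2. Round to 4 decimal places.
\phi_{22} = 0.3740

The PACF at lag k is phi_{kk}, the last component of the solution
to the Yule-Walker system G_k phi = r_k where
  (G_k)_{ij} = rho(|i - j|), (r_k)_i = rho(i), i,j = 1..k.
Equivalently, Durbin-Levinson gives phi_{kk} iteratively:
  phi_{11} = rho(1)
  phi_{kk} = [rho(k) - sum_{j=1..k-1} phi_{k-1,j} rho(k-j)]
            / [1 - sum_{j=1..k-1} phi_{k-1,j} rho(j)],
  phi_{k,j} = phi_{k-1,j} - phi_{kk} phi_{k-1,k-j},  j = 1..k-1.
Step k = 1:
  phi_11 = rho(1) = -0.6981.
Step k = 2:
  phi_22 = [rho(2) - phi_11 rho(1)] / [1 - phi_11 rho(1)] = [0.6791 - (-0.6981)(-0.6981)] / [1 - (-0.6981)(-0.6981)]
         = 0.19175639 / 0.51265639 = 0.374.
Therefore phi_{22} = 0.3740.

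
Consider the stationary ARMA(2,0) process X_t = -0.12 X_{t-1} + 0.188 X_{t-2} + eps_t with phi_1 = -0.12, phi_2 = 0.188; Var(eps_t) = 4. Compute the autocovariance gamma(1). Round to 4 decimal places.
\gamma(1) = -0.6265

Multiply the model equation by X_{t-k} and take expectations. With theta_0 = psi_0 = 1 and psi_j the MA(infinity) weights, this gives
  gamma(k) - sum_i phi_i gamma(k-i) = c_k,
  c_k = sigma^2 * sum_{j=k..q} theta_j psi_{j-k}   (c_k = 0 for k > q),
using gamma(-m) = gamma(m).
Pure AR (q = 0): c_0 = sigma^2 = 4, c_k = 0 for k >= 1.
Equations for k = 0, 1, 2 (AR order 2, c_2 = 0):
  (E0) gamma(0) = phi_1 gamma(1) + phi_2 gamma(2) + c_0
  (E1) gamma(1) = phi_1 gamma(0) + phi_2 gamma(1) + c_1
  (E2) gamma(2) = phi_1 gamma(1) + phi_2 gamma(0)
From (E1): gamma(1) = A gamma(0) + B with
  A = phi_1 / (1 - phi_2) = -0.12 / 0.812 = -0.147783,   B = c_1 / (1 - phi_2) = 0 / 0.812 = 0.
Insert (E2) into (E0): gamma(0) (1 - phi_2^2) = phi_1 (1 + phi_2) gamma(1) + c_0.
  phi_1 (1 + phi_2) = (-0.12)(1.188) = -0.14256,   1 - phi_2^2 = 0.964656.
Replace gamma(1) by A gamma(0) + B and collect gamma(0):
  gamma(0) [0.964656 - (-0.14256)(-0.147783)] = c_0 = 4
  gamma(0) * 0.943588 = 4
  gamma(0) = 4 / 0.943588 = 4.239138.
  gamma(1) = A gamma(0) = (-0.147783)(4.239138) = -0.626474.
Therefore gamma(1) = -0.6265 (to 4 decimal places).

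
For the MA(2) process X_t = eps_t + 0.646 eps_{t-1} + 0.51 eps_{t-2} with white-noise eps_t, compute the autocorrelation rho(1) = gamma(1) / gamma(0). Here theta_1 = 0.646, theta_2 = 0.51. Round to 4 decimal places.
\rho(1) = 0.5815

For an MA(q) process with theta_0 = 1, the autocovariance is
  gamma(k) = sigma^2 * sum_{i=0..q-k} theta_i * theta_{i+k},
and rho(k) = gamma(k) / gamma(0). Sigma^2 cancels.
  numerator   = (1)*(0.646) + (0.646)*(0.51) = 0.97546.
  denominator = (1)^2 + (0.646)^2 + (0.51)^2 = 1.677416.
  rho(1) = 0.97546 / 1.677416 = 0.5815.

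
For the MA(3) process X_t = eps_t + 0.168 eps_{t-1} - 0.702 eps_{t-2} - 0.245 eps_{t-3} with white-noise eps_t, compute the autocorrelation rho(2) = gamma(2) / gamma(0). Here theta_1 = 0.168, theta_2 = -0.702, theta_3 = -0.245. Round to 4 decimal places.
\rho(2) = -0.4700

For an MA(q) process with theta_0 = 1, the autocovariance is
  gamma(k) = sigma^2 * sum_{i=0..q-k} theta_i * theta_{i+k},
and rho(k) = gamma(k) / gamma(0). Sigma^2 cancels.
  numerator   = (1)*(-0.702) + (0.168)*(-0.245) = -0.74316.
  denominator = (1)^2 + (0.168)^2 + (-0.702)^2 + (-0.245)^2 = 1.581053.
  rho(2) = -0.74316 / 1.581053 = -0.4700.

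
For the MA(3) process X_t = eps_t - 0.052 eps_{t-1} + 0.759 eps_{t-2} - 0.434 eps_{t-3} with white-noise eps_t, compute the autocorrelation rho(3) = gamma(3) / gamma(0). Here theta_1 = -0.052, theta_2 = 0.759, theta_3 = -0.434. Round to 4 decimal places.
\rho(3) = -0.2456

For an MA(q) process with theta_0 = 1, the autocovariance is
  gamma(k) = sigma^2 * sum_{i=0..q-k} theta_i * theta_{i+k},
and rho(k) = gamma(k) / gamma(0). Sigma^2 cancels.
  numerator   = (1)*(-0.434) = -0.434.
  denominator = (1)^2 + (-0.052)^2 + (0.759)^2 + (-0.434)^2 = 1.767141.
  rho(3) = -0.434 / 1.767141 = -0.2456.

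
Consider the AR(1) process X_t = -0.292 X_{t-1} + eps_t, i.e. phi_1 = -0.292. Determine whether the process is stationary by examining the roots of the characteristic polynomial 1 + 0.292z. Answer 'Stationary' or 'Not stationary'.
\text{Stationary}

The AR(p) characteristic polynomial is P(z) = 1 + 0.292z.
Stationarity requires all roots to lie outside the unit circle, i.e. |z| > 1 for every root.
This is linear in z: 1 + (0.292) z = 0  =>  z = -1/(0.292) = -3.424658,  |z| = 3.424658.
Moduli of all roots: 3.4247.
All moduli strictly greater than 1? Yes.
Verdict: Stationary.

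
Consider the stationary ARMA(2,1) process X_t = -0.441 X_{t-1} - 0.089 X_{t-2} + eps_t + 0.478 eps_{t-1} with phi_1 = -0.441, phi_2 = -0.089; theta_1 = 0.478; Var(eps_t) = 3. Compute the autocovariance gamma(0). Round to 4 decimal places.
\gamma(0) = 3.0433

Multiply the model equation by X_{t-k} and take expectations. With theta_0 = psi_0 = 1 and psi_j the MA(infinity) weights, this gives
  gamma(k) - sum_i phi_i gamma(k-i) = c_k,
  c_k = sigma^2 * sum_{j=k..q} theta_j psi_{j-k}   (c_k = 0 for k > q),
using gamma(-m) = gamma(m).
psi-weights needed (psi_j = theta_j + sum_i phi_i psi_{j-i}):
  psi_1 = theta_1 + phi_1 = 0.478 + (-0.441) = 0.037
Right-hand sides:
  c_0 = sigma^2 (1 + theta_1 psi_1) = 3 * (1 + (0.478)(0.037)) = 3 * 1.017686 = 3.053058
  c_1 = sigma^2 theta_1 = 3 * (0.478) = 1.434
  c_2 = 0
Equations for k = 0, 1, 2 (AR order 2, c_2 = 0):
  (E0) gamma(0) = phi_1 gamma(1) + phi_2 gamma(2) + c_0
  (E1) gamma(1) = phi_1 gamma(0) + phi_2 gamma(1) + c_1
  (E2) gamma(2) = phi_1 gamma(1) + phi_2 gamma(0)
From (E1): gamma(1) = A gamma(0) + B with
  A = phi_1 / (1 - phi_2) = -0.441 / 1.089 = -0.404959,   B = c_1 / (1 - phi_2) = 1.434 / 1.089 = 1.316804.
Insert (E2) into (E0): gamma(0) (1 - phi_2^2) = phi_1 (1 + phi_2) gamma(1) + c_0.
  phi_1 (1 + phi_2) = (-0.441)(0.911) = -0.401751,   1 - phi_2^2 = 0.992079.
Replace gamma(1) by A gamma(0) + B and collect gamma(0):
  gamma(0) [0.992079 - (-0.401751)(-0.404959)] = (-0.401751)(1.316804) + 3.053058
  gamma(0) * 0.829386 = 2.524031
  gamma(0) = 2.524031 / 0.829386 = 3.04325.
Therefore gamma(0) = 3.0433 (to 4 decimal places).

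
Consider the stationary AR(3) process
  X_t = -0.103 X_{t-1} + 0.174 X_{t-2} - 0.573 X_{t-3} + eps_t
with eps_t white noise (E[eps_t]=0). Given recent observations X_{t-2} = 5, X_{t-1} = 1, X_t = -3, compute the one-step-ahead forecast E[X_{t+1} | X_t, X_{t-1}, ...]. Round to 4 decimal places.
E[X_{t+1} \mid \mathcal F_t] = -2.3820

For an AR(p) model X_t = c + sum_i phi_i X_{t-i} + eps_t, the
one-step-ahead conditional mean is
  E[X_{t+1} | X_t, ...] = c + sum_i phi_i X_{t+1-i}.
Substitute known values:
  E[X_{t+1} | ...] = (-0.103) * (-3) + (0.174) * (1) + (-0.573) * (5)
                   = -2.3820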